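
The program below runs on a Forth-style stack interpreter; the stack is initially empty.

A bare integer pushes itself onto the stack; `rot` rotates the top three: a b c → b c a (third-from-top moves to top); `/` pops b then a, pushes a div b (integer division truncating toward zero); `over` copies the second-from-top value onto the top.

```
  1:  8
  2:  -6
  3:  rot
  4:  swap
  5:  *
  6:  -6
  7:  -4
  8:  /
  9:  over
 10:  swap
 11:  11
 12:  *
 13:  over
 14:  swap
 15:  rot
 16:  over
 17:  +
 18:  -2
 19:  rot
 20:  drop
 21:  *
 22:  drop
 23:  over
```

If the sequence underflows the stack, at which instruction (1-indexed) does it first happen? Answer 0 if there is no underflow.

3

8  -> 8
-6 -> 8 -6
rot  — needs 3 operands, stack has 2 → underflow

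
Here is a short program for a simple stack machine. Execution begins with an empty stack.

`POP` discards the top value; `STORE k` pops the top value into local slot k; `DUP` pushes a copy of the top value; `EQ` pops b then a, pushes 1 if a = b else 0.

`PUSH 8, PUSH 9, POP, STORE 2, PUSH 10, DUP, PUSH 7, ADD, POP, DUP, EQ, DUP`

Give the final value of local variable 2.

PUSH 8  : [8]
PUSH 9  : [8, 9]
POP     : [8]
STORE 2 : []
PUSH 10 : [10]
DUP     : [10, 10]
PUSH 7  : [10, 10, 7]
ADD     : [10, 17]
POP     : [10]
DUP     : [10, 10]
EQ      : [1]
DUP     : [1, 1]

8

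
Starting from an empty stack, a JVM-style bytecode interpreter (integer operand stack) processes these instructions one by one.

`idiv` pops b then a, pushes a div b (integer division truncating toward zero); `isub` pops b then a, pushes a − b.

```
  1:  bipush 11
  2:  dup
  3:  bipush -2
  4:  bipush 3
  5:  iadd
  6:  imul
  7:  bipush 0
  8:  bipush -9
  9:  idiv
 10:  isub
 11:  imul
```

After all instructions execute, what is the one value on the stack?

bipush 11  11
dup        11 11
bipush -2  11 11 -2
bipush 3   11 11 -2 3
iadd       11 11 1
imul       11 11
bipush 0   11 11 0
bipush -9  11 11 0 -9
idiv       11 11 0
isub       11 11
imul       121

121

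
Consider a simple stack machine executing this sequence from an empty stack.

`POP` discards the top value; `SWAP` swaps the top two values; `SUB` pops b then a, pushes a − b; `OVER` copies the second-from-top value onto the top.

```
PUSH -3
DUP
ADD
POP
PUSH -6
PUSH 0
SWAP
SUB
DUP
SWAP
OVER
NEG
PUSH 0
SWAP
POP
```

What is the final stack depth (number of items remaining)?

3

PUSH -3  [-3]
DUP      [-3, -3]
ADD      [-6]
POP      []
PUSH -6  [-6]
PUSH 0   [-6, 0]
SWAP     [0, -6]
SUB      [6]
DUP      [6, 6]
SWAP     [6, 6]
OVER     [6, 6, 6]
NEG      [6, 6, -6]
PUSH 0   [6, 6, -6, 0]
SWAP     [6, 6, 0, -6]
POP      [6, 6, 0]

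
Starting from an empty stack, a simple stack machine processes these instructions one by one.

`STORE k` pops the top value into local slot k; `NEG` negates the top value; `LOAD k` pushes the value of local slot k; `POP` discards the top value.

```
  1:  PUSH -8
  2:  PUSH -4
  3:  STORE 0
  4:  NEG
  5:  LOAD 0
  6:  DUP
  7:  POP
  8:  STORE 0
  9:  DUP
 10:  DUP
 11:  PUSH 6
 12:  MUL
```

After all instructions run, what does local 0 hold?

PUSH -8  -8
PUSH -4  -8 -4
STORE 0  -8
NEG      8
LOAD 0   8 -4
DUP      8 -4 -4
POP      8 -4
STORE 0  8
DUP      8 8
DUP      8 8 8
PUSH 6   8 8 8 6
MUL      8 8 48

-4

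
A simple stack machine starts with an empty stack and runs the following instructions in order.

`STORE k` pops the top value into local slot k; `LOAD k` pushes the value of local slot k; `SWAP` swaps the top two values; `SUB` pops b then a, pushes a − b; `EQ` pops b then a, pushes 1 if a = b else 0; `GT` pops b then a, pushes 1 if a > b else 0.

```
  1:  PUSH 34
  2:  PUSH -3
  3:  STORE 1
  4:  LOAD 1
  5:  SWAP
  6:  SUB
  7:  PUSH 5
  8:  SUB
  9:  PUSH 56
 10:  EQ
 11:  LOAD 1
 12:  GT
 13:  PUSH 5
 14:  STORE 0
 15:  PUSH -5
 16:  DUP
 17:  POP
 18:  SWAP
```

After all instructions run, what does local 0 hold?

5

PUSH 34  [34]
PUSH -3  [34, -3]
STORE 1  [34]
LOAD 1   [34, -3]
SWAP     [-3, 34]
SUB      [-37]
PUSH 5   [-37, 5]
SUB      [-42]
PUSH 56  [-42, 56]
EQ       [0]
LOAD 1   [0, -3]
GT       [1]
PUSH 5   [1, 5]
STORE 0  [1]
PUSH -5  [1, -5]
DUP      [1, -5, -5]
POP      [1, -5]
SWAP     [-5, 1]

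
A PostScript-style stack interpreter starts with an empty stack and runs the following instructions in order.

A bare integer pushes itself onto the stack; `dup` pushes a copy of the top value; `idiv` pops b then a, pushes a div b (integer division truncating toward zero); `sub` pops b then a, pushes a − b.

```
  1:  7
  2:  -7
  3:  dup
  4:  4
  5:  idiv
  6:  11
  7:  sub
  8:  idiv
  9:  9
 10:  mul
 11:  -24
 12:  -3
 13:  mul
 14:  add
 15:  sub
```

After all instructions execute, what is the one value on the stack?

7    → [7]
-7   → [7, -7]
dup  → [7, -7, -7]
4    → [7, -7, -7, 4]
idiv → [7, -7, -1]
11   → [7, -7, -1, 11]
sub  → [7, -7, -12]
idiv → [7, 0]
9    → [7, 0, 9]
mul  → [7, 0]
-24  → [7, 0, -24]
-3   → [7, 0, -24, -3]
mul  → [7, 0, 72]
add  → [7, 72]
sub  → [-65]

-65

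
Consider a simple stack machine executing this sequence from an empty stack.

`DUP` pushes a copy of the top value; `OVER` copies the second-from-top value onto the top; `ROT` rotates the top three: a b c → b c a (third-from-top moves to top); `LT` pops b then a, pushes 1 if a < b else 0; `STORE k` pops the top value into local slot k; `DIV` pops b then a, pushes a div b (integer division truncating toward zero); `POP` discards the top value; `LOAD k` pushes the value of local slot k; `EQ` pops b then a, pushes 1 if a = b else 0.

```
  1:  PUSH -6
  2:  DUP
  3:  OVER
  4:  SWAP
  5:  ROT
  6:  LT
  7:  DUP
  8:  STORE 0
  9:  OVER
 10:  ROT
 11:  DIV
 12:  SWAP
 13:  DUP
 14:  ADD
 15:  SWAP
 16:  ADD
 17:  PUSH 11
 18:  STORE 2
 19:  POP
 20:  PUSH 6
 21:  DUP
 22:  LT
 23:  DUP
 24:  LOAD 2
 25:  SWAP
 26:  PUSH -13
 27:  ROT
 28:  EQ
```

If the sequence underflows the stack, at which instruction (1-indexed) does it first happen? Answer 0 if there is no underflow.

0

PUSH -6   -6
DUP       -6 -6
OVER      -6 -6 -6
SWAP      -6 -6 -6
ROT       -6 -6 -6
LT        -6 0
DUP       -6 0 0
STORE 0   -6 0
OVER      -6 0 -6
ROT       0 -6 -6
DIV       0 1
SWAP      1 0
DUP       1 0 0
ADD       1 0
SWAP      0 1
ADD       1
PUSH 11   1 11
STORE 2   1
POP       (empty)
PUSH 6    6
DUP       6 6
LT        0
DUP       0 0
LOAD 2    0 0 11
SWAP      0 11 0
PUSH -13  0 11 0 -13
ROT       0 0 -13 11
EQ        0 0 0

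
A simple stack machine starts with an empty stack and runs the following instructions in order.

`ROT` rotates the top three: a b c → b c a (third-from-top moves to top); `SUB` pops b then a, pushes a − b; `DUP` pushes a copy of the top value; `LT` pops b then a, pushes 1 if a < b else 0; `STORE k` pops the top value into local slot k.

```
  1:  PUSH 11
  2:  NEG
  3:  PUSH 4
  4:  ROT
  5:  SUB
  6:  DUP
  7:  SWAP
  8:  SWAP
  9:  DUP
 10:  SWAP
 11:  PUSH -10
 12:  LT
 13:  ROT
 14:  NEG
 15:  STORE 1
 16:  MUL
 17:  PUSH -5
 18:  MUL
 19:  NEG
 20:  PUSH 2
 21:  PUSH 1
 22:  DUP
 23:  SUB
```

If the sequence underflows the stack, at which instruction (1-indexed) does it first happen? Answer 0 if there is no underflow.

4

PUSH 11 : 11
NEG     : -11
PUSH 4  : -11 4
ROT  — needs 3 operands, stack has 2 → underflow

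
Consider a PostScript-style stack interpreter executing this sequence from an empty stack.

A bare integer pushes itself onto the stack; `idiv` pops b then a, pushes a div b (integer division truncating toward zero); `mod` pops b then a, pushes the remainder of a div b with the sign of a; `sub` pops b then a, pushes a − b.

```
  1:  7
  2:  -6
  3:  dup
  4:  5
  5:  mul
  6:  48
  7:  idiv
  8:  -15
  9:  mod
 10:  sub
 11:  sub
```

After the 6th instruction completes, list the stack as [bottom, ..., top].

[7, -6, -30, 48]

7   -> [7]
-6  -> [7, -6]
dup -> [7, -6, -6]
5   -> [7, -6, -6, 5]
mul -> [7, -6, -30]
48  -> [7, -6, -30, 48]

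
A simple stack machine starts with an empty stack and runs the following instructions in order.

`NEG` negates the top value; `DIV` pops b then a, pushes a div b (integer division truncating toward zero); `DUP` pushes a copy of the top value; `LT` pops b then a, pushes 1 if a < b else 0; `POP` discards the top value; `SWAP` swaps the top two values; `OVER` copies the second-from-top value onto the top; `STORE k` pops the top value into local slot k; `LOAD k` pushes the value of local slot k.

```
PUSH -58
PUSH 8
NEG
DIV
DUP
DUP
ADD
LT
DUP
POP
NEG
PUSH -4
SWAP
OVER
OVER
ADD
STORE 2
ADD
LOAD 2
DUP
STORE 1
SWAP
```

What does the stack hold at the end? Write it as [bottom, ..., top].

PUSH -58 → [-58]
PUSH 8   → [-58, 8]
NEG      → [-58, -8]
DIV      → [7]
DUP      → [7, 7]
DUP      → [7, 7, 7]
ADD      → [7, 14]
LT       → [1]
DUP      → [1, 1]
POP      → [1]
NEG      → [-1]
PUSH -4  → [-1, -4]
SWAP     → [-4, -1]
OVER     → [-4, -1, -4]
OVER     → [-4, -1, -4, -1]
ADD      → [-4, -1, -5]
STORE 2  → [-4, -1]
ADD      → [-5]
LOAD 2   → [-5, -5]
DUP      → [-5, -5, -5]
STORE 1  → [-5, -5]
SWAP     → [-5, -5]

[-5, -5]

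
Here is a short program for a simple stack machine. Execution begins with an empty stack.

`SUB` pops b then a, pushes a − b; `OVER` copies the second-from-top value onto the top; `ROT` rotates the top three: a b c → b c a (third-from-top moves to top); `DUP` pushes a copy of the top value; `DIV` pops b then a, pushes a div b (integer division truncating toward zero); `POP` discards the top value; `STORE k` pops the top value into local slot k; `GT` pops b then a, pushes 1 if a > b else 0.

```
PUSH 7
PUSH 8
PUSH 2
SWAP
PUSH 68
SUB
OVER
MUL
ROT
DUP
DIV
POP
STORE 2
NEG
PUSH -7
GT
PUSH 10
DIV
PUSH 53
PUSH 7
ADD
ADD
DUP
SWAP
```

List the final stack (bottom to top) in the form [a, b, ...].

PUSH 7  -> [7]
PUSH 8  -> [7, 8]
PUSH 2  -> [7, 8, 2]
SWAP    -> [7, 2, 8]
PUSH 68 -> [7, 2, 8, 68]
SUB     -> [7, 2, -60]
OVER    -> [7, 2, -60, 2]
MUL     -> [7, 2, -120]
ROT     -> [2, -120, 7]
DUP     -> [2, -120, 7, 7]
DIV     -> [2, -120, 1]
POP     -> [2, -120]
STORE 2 -> [2]
NEG     -> [-2]
PUSH -7 -> [-2, -7]
GT      -> [1]
PUSH 10 -> [1, 10]
DIV     -> [0]
PUSH 53 -> [0, 53]
PUSH 7  -> [0, 53, 7]
ADD     -> [0, 60]
ADD     -> [60]
DUP     -> [60, 60]
SWAP    -> [60, 60]

[60, 60]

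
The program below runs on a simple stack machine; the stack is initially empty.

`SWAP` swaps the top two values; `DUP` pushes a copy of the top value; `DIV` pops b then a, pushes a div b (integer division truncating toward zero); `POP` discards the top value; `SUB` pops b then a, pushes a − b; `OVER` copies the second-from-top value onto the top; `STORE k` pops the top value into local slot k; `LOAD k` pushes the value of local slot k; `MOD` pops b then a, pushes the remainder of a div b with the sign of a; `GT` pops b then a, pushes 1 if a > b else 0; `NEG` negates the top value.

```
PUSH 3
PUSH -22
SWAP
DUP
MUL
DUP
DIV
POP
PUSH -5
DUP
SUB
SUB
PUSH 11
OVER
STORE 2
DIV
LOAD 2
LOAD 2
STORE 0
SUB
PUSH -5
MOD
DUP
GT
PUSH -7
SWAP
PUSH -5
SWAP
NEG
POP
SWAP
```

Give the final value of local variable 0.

PUSH 3   -> 3
PUSH -22 -> 3 -22
SWAP     -> -22 3
DUP      -> -22 3 3
MUL      -> -22 9
DUP      -> -22 9 9
DIV      -> -22 1
POP      -> -22
PUSH -5  -> -22 -5
DUP      -> -22 -5 -5
SUB      -> -22 0
SUB      -> -22
PUSH 11  -> -22 11
OVER     -> -22 11 -22
STORE 2  -> -22 11
DIV      -> -2
LOAD 2   -> -2 -22
LOAD 2   -> -2 -22 -22
STORE 0  -> -2 -22
SUB      -> 20
PUSH -5  -> 20 -5
MOD      -> 0
DUP      -> 0 0
GT       -> 0
PUSH -7  -> 0 -7
SWAP     -> -7 0
PUSH -5  -> -7 0 -5
SWAP     -> -7 -5 0
NEG      -> -7 -5 0
POP      -> -7 -5
SWAP     -> -5 -7

-22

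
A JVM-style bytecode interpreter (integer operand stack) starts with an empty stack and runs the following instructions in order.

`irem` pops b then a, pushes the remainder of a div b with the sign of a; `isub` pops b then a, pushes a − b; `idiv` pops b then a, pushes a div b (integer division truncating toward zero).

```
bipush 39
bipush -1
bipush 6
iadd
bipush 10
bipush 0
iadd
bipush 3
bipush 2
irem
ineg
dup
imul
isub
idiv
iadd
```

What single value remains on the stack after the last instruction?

39

bipush 39 : [39]
bipush -1 : [39, -1]
bipush 6  : [39, -1, 6]
iadd      : [39, 5]
bipush 10 : [39, 5, 10]
bipush 0  : [39, 5, 10, 0]
iadd      : [39, 5, 10]
bipush 3  : [39, 5, 10, 3]
bipush 2  : [39, 5, 10, 3, 2]
irem      : [39, 5, 10, 1]
ineg      : [39, 5, 10, -1]
dup       : [39, 5, 10, -1, -1]
imul      : [39, 5, 10, 1]
isub      : [39, 5, 9]
idiv      : [39, 0]
iadd      : [39]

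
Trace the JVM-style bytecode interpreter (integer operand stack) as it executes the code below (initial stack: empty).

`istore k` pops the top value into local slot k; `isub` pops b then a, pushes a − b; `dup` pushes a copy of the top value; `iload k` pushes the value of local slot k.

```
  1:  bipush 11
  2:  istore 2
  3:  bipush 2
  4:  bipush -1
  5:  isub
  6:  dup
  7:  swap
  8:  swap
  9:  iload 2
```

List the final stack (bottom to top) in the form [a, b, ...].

[3, 3, 11]

bipush 11 → 11
istore 2  → (empty)
bipush 2  → 2
bipush -1 → 2 -1
isub      → 3
dup       → 3 3
swap      → 3 3
swap      → 3 3
iload 2   → 3 3 11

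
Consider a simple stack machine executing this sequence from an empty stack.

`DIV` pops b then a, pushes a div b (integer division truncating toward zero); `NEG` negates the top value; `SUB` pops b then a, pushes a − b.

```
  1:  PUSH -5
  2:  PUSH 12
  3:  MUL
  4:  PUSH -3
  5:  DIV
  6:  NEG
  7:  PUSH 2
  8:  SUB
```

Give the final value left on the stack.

PUSH -5 -> -5
PUSH 12 -> -5 12
MUL     -> -60
PUSH -3 -> -60 -3
DIV     -> 20
NEG     -> -20
PUSH 2  -> -20 2
SUB     -> -22

-22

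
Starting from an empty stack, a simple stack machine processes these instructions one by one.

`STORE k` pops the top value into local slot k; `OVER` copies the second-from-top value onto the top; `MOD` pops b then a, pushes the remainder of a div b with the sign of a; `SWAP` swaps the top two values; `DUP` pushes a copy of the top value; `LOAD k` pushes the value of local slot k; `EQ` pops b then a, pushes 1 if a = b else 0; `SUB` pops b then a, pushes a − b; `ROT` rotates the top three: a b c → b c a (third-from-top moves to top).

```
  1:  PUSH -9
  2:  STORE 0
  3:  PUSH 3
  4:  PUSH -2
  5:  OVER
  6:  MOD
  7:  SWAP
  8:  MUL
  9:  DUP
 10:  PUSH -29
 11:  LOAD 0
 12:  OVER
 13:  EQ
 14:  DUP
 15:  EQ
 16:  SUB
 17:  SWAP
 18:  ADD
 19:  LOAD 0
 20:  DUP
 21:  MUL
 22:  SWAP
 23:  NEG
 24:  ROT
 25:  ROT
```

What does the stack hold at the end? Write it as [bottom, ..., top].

[36, -6, 81]

PUSH -9  : [-9]
STORE 0  : []
PUSH 3   : [3]
PUSH -2  : [3, -2]
OVER     : [3, -2, 3]
MOD      : [3, -2]
SWAP     : [-2, 3]
MUL      : [-6]
DUP      : [-6, -6]
PUSH -29 : [-6, -6, -29]
LOAD 0   : [-6, -6, -29, -9]
OVER     : [-6, -6, -29, -9, -29]
EQ       : [-6, -6, -29, 0]
DUP      : [-6, -6, -29, 0, 0]
EQ       : [-6, -6, -29, 1]
SUB      : [-6, -6, -30]
SWAP     : [-6, -30, -6]
ADD      : [-6, -36]
LOAD 0   : [-6, -36, -9]
DUP      : [-6, -36, -9, -9]
MUL      : [-6, -36, 81]
SWAP     : [-6, 81, -36]
NEG      : [-6, 81, 36]
ROT      : [81, 36, -6]
ROT      : [36, -6, 81]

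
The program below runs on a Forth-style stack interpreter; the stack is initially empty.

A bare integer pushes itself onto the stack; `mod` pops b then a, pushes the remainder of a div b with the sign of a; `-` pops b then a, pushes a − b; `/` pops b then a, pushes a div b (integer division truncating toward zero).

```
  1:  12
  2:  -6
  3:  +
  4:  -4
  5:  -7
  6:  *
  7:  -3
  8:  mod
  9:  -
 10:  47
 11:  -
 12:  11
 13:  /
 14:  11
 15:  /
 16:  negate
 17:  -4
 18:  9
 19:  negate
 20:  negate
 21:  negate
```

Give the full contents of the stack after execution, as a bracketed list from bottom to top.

[0, -4, -9]

12      [12]
-6      [12, -6]
+       [6]
-4      [6, -4]
-7      [6, -4, -7]
*       [6, 28]
-3      [6, 28, -3]
mod     [6, 1]
-       [5]
47      [5, 47]
-       [-42]
11      [-42, 11]
/       [-3]
11      [-3, 11]
/       [0]
negate  [0]
-4      [0, -4]
9       [0, -4, 9]
negate  [0, -4, -9]
negate  [0, -4, 9]
negate  [0, -4, -9]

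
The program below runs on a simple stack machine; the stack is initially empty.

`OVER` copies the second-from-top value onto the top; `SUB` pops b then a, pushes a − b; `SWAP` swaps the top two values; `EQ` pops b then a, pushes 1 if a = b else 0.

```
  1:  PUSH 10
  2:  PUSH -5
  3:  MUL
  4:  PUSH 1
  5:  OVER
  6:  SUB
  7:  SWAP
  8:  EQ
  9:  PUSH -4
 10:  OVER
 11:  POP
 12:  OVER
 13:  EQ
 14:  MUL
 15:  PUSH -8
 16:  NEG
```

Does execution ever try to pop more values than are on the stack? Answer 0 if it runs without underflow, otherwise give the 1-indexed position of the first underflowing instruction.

PUSH 10 : [10]
PUSH -5 : [10, -5]
MUL     : [-50]
PUSH 1  : [-50, 1]
OVER    : [-50, 1, -50]
SUB     : [-50, 51]
SWAP    : [51, -50]
EQ      : [0]
PUSH -4 : [0, -4]
OVER    : [0, -4, 0]
POP     : [0, -4]
OVER    : [0, -4, 0]
EQ      : [0, 0]
MUL     : [0]
PUSH -8 : [0, -8]
NEG     : [0, 8]

0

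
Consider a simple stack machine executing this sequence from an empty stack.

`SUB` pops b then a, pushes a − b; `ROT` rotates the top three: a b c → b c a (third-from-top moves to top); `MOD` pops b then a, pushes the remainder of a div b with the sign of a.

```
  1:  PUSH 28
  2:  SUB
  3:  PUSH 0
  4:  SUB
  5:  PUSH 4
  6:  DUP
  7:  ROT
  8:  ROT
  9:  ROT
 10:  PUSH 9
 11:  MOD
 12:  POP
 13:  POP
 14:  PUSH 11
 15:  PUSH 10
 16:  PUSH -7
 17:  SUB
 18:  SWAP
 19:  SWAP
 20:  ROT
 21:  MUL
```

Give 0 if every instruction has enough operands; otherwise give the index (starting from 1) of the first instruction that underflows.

2

PUSH 28 : [28]
SUB  — needs 2 operands, stack has 1 → underflow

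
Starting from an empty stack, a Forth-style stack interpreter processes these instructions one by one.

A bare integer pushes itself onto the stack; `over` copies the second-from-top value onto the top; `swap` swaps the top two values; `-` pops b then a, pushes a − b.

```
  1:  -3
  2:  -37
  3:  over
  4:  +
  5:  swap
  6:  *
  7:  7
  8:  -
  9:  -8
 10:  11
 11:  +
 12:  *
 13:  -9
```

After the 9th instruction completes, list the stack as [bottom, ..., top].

[113, -8]

-3   : [-3]
-37  : [-3, -37]
over : [-3, -37, -3]
+    : [-3, -40]
swap : [-40, -3]
*    : [120]
7    : [120, 7]
-    : [113]
-8   : [113, -8]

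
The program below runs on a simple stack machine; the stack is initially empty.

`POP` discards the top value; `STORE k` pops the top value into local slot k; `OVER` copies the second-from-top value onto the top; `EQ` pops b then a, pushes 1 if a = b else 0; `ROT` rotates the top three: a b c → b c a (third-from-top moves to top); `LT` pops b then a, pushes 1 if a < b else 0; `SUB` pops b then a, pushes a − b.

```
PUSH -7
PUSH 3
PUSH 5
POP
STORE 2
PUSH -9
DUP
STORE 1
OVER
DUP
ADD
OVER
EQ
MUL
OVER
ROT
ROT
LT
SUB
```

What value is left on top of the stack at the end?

-8

PUSH -7  -7
PUSH 3   -7 3
PUSH 5   -7 3 5
POP      -7 3
STORE 2  -7
PUSH -9  -7 -9
DUP      -7 -9 -9
STORE 1  -7 -9
OVER     -7 -9 -7
DUP      -7 -9 -7 -7
ADD      -7 -9 -14
OVER     -7 -9 -14 -9
EQ       -7 -9 0
MUL      -7 0
OVER     -7 0 -7
ROT      0 -7 -7
ROT      -7 -7 0
LT       -7 1
SUB      -8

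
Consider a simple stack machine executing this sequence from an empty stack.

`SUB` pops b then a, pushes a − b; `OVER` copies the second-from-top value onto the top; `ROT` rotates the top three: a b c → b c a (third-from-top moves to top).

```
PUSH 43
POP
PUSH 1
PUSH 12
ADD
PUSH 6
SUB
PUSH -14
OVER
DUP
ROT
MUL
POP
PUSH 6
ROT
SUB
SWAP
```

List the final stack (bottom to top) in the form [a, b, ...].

[-1, 7]

PUSH 43   [43]
POP       []
PUSH 1    [1]
PUSH 12   [1, 12]
ADD       [13]
PUSH 6    [13, 6]
SUB       [7]
PUSH -14  [7, -14]
OVER      [7, -14, 7]
DUP       [7, -14, 7, 7]
ROT       [7, 7, 7, -14]
MUL       [7, 7, -98]
POP       [7, 7]
PUSH 6    [7, 7, 6]
ROT       [7, 6, 7]
SUB       [7, -1]
SWAP      [-1, 7]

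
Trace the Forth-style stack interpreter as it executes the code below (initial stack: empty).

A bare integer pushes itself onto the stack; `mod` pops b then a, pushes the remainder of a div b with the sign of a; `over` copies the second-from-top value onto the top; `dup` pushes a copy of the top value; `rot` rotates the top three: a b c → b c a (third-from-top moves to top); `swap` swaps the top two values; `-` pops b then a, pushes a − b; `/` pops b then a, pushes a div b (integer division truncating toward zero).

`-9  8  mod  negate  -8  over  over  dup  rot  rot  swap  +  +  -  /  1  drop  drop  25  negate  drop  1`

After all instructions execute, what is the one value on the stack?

1

-9      -9
8       -9 8
mod     -1
negate  1
-8      1 -8
over    1 -8 1
over    1 -8 1 -8
dup     1 -8 1 -8 -8
rot     1 -8 -8 -8 1
rot     1 -8 -8 1 -8
swap    1 -8 -8 -8 1
+       1 -8 -8 -7
+       1 -8 -15
-       1 7
/       0
1       0 1
drop    0
drop    (empty)
25      25
negate  -25
drop    (empty)
1       1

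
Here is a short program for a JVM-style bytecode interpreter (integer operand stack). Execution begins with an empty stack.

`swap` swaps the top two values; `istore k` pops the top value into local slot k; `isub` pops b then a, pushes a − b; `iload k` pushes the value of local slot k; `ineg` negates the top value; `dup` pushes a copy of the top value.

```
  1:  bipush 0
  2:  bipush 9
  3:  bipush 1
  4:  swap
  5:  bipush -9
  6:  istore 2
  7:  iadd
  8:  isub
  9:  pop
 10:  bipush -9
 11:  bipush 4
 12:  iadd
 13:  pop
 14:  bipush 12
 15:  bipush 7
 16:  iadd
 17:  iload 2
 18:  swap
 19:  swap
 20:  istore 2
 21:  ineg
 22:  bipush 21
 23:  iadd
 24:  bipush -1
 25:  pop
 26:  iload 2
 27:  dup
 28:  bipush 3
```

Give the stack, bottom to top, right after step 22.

bipush 0  : [0]
bipush 9  : [0, 9]
bipush 1  : [0, 9, 1]
swap      : [0, 1, 9]
bipush -9 : [0, 1, 9, -9]
istore 2  : [0, 1, 9]
iadd      : [0, 10]
isub      : [-10]
pop       : []
bipush -9 : [-9]
bipush 4  : [-9, 4]
iadd      : [-5]
pop       : []
bipush 12 : [12]
bipush 7  : [12, 7]
iadd      : [19]
iload 2   : [19, -9]
swap      : [-9, 19]
swap      : [19, -9]
istore 2  : [19]
ineg      : [-19]
bipush 21 : [-19, 21]

[-19, 21]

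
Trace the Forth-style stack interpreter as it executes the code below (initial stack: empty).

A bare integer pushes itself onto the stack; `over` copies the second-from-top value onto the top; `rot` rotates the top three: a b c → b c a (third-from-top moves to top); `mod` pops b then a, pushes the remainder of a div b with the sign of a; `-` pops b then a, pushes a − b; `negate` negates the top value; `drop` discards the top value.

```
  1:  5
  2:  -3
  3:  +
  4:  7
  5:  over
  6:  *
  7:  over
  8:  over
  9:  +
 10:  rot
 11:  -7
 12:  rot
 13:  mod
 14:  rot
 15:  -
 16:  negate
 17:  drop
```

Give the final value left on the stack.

5      -> 5
-3     -> 5 -3
+      -> 2
7      -> 2 7
over   -> 2 7 2
*      -> 2 14
over   -> 2 14 2
over   -> 2 14 2 14
+      -> 2 14 16
rot    -> 14 16 2
-7     -> 14 16 2 -7
rot    -> 14 2 -7 16
mod    -> 14 2 -7
rot    -> 2 -7 14
-      -> 2 -21
negate -> 2 21
drop   -> 2

2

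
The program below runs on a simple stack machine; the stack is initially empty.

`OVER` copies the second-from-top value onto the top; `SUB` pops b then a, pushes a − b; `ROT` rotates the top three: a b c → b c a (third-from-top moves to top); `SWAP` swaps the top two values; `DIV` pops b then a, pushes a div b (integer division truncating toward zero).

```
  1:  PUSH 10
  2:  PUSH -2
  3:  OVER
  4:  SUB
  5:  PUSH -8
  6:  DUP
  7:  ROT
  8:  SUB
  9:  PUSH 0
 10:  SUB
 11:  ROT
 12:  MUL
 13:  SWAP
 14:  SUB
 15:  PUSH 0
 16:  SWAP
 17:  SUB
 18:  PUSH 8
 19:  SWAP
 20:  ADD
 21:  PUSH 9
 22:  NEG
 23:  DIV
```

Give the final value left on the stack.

4

PUSH 10 : 10
PUSH -2 : 10 -2
OVER    : 10 -2 10
SUB     : 10 -12
PUSH -8 : 10 -12 -8
DUP     : 10 -12 -8 -8
ROT     : 10 -8 -8 -12
SUB     : 10 -8 4
PUSH 0  : 10 -8 4 0
SUB     : 10 -8 4
ROT     : -8 4 10
MUL     : -8 40
SWAP    : 40 -8
SUB     : 48
PUSH 0  : 48 0
SWAP    : 0 48
SUB     : -48
PUSH 8  : -48 8
SWAP    : 8 -48
ADD     : -40
PUSH 9  : -40 9
NEG     : -40 -9
DIV     : 4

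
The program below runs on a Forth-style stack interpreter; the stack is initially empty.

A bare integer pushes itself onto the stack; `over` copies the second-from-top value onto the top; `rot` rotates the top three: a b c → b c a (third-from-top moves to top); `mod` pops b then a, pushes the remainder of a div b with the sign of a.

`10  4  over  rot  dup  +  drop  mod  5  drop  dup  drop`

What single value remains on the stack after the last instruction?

4

10    [10]
4     [10, 4]
over  [10, 4, 10]
rot   [4, 10, 10]
dup   [4, 10, 10, 10]
+     [4, 10, 20]
drop  [4, 10]
mod   [4]
5     [4, 5]
drop  [4]
dup   [4, 4]
drop  [4]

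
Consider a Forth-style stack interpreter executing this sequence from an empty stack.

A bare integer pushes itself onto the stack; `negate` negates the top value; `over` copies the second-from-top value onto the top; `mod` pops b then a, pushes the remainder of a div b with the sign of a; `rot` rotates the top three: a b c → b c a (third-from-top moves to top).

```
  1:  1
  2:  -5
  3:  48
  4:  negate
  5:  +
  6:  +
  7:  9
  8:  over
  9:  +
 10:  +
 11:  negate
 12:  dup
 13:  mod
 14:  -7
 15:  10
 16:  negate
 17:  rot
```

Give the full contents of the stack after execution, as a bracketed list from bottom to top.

1       [1]
-5      [1, -5]
48      [1, -5, 48]
negate  [1, -5, -48]
+       [1, -53]
+       [-52]
9       [-52, 9]
over    [-52, 9, -52]
+       [-52, -43]
+       [-95]
negate  [95]
dup     [95, 95]
mod     [0]
-7      [0, -7]
10      [0, -7, 10]
negate  [0, -7, -10]
rot     [-7, -10, 0]

[-7, -10, 0]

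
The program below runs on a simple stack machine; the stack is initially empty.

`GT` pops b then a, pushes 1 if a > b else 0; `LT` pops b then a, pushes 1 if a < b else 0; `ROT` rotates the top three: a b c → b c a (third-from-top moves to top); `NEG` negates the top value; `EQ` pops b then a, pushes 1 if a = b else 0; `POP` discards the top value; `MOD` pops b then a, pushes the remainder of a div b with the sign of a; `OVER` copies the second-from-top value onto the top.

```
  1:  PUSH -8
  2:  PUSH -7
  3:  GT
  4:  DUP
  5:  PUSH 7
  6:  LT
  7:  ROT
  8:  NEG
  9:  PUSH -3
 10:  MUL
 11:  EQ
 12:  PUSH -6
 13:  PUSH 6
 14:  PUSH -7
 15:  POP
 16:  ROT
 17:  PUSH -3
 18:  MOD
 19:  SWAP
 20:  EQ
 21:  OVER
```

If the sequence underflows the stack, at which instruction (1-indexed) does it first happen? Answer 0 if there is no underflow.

PUSH -8 -> -8
PUSH -7 -> -8 -7
GT      -> 0
DUP     -> 0 0
PUSH 7  -> 0 0 7
LT      -> 0 1
ROT  — needs 3 operands, stack has 2 → underflow

7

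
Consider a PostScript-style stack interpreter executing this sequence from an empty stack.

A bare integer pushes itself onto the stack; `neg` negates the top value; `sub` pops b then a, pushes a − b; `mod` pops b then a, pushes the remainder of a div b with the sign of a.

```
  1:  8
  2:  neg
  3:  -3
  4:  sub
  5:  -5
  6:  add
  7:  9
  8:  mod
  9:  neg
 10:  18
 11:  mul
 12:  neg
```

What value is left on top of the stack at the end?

-18

8   : [8]
neg : [-8]
-3  : [-8, -3]
sub : [-5]
-5  : [-5, -5]
add : [-10]
9   : [-10, 9]
mod : [-1]
neg : [1]
18  : [1, 18]
mul : [18]
neg : [-18]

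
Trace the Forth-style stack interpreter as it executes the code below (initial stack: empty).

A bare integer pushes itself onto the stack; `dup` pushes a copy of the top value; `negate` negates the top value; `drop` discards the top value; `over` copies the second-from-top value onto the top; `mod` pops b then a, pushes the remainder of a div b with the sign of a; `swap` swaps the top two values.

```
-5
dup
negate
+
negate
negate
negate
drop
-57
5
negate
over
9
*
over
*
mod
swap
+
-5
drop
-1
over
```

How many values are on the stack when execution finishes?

3

-5     : -5
dup    : -5 -5
negate : -5 5
+      : 0
negate : 0
negate : 0
negate : 0
drop   : (empty)
-57    : -57
5      : -57 5
negate : -57 -5
over   : -57 -5 -57
9      : -57 -5 -57 9
*      : -57 -5 -513
over   : -57 -5 -513 -5
*      : -57 -5 2565
mod    : -57 -5
swap   : -5 -57
+      : -62
-5     : -62 -5
drop   : -62
-1     : -62 -1
over   : -62 -1 -62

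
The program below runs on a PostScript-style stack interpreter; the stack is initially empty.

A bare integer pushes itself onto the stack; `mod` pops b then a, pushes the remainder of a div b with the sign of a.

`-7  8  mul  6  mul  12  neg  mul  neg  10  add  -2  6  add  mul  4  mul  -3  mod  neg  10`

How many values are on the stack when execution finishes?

-7  : [-7]
8   : [-7, 8]
mul : [-56]
6   : [-56, 6]
mul : [-336]
12  : [-336, 12]
neg : [-336, -12]
mul : [4032]
neg : [-4032]
10  : [-4032, 10]
add : [-4022]
-2  : [-4022, -2]
6   : [-4022, -2, 6]
add : [-4022, 4]
mul : [-16088]
4   : [-16088, 4]
mul : [-64352]
-3  : [-64352, -3]
mod : [-2]
neg : [2]
10  : [2, 10]

2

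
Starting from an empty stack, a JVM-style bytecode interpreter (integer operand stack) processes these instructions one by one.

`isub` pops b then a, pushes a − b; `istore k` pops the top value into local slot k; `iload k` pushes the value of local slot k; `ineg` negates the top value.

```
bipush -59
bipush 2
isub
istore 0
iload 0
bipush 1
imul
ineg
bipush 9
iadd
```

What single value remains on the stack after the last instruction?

70

bipush -59 → [-59]
bipush 2   → [-59, 2]
isub       → [-61]
istore 0   → []
iload 0    → [-61]
bipush 1   → [-61, 1]
imul       → [-61]
ineg       → [61]
bipush 9   → [61, 9]
iadd       → [70]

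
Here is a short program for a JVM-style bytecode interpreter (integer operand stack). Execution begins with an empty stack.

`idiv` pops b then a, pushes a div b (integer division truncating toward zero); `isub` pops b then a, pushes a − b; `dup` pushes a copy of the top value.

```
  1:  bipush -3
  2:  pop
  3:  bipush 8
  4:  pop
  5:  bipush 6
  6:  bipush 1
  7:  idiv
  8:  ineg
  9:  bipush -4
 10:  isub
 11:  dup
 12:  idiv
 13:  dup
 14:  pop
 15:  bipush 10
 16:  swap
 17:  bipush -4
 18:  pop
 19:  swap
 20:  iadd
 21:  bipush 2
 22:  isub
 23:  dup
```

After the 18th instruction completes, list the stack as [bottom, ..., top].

bipush -3  [-3]
pop        []
bipush 8   [8]
pop        []
bipush 6   [6]
bipush 1   [6, 1]
idiv       [6]
ineg       [-6]
bipush -4  [-6, -4]
isub       [-2]
dup        [-2, -2]
idiv       [1]
dup        [1, 1]
pop        [1]
bipush 10  [1, 10]
swap       [10, 1]
bipush -4  [10, 1, -4]
pop        [10, 1]

[10, 1]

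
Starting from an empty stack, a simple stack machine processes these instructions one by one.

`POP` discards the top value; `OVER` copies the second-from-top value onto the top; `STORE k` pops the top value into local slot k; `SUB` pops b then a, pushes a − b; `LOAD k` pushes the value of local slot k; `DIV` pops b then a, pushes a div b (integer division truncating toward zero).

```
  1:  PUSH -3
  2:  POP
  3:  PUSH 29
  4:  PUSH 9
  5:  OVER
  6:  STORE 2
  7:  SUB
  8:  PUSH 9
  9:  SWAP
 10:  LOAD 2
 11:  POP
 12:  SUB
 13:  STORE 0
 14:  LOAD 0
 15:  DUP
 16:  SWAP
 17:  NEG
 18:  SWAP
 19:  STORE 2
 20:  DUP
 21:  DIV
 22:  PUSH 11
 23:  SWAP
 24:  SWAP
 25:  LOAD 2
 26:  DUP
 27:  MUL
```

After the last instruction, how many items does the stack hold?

3

PUSH -3 → -3
POP     → (empty)
PUSH 29 → 29
PUSH 9  → 29 9
OVER    → 29 9 29
STORE 2 → 29 9
SUB     → 20
PUSH 9  → 20 9
SWAP    → 9 20
LOAD 2  → 9 20 29
POP     → 9 20
SUB     → -11
STORE 0 → (empty)
LOAD 0  → -11
DUP     → -11 -11
SWAP    → -11 -11
NEG     → -11 11
SWAP    → 11 -11
STORE 2 → 11
DUP     → 11 11
DIV     → 1
PUSH 11 → 1 11
SWAP    → 11 1
SWAP    → 1 11
LOAD 2  → 1 11 -11
DUP     → 1 11 -11 -11
MUL     → 1 11 121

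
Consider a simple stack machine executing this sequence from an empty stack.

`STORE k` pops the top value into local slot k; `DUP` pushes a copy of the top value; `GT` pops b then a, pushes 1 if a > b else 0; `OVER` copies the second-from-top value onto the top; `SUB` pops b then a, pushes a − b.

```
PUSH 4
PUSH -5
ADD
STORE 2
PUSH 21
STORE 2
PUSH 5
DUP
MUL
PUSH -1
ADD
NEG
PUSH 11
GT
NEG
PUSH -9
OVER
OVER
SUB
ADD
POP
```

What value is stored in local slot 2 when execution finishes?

PUSH 4   4
PUSH -5  4 -5
ADD      -1
STORE 2  (empty)
PUSH 21  21
STORE 2  (empty)
PUSH 5   5
DUP      5 5
MUL      25
PUSH -1  25 -1
ADD      24
NEG      -24
PUSH 11  -24 11
GT       0
NEG      0
PUSH -9  0 -9
OVER     0 -9 0
OVER     0 -9 0 -9
SUB      0 -9 9
ADD      0 0
POP      0

21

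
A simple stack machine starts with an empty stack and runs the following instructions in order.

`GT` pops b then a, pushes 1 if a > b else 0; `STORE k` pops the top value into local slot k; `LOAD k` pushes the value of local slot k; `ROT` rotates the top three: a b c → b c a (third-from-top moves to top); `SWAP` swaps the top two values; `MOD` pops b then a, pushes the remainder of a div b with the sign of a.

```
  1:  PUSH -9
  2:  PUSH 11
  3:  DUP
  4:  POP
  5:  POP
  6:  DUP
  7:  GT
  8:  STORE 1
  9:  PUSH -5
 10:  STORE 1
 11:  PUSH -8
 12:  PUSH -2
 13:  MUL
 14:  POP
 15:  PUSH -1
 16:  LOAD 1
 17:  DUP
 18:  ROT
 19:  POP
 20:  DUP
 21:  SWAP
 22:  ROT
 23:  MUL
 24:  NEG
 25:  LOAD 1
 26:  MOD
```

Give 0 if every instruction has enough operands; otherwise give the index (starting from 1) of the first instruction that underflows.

PUSH -9 -> -9
PUSH 11 -> -9 11
DUP     -> -9 11 11
POP     -> -9 11
POP     -> -9
DUP     -> -9 -9
GT      -> 0
STORE 1 -> (empty)
PUSH -5 -> -5
STORE 1 -> (empty)
PUSH -8 -> -8
PUSH -2 -> -8 -2
MUL     -> 16
POP     -> (empty)
PUSH -1 -> -1
LOAD 1  -> -1 -5
DUP     -> -1 -5 -5
ROT     -> -5 -5 -1
POP     -> -5 -5
DUP     -> -5 -5 -5
SWAP    -> -5 -5 -5
ROT     -> -5 -5 -5
MUL     -> -5 25
NEG     -> -5 -25
LOAD 1  -> -5 -25 -5
MOD     -> -5 0

0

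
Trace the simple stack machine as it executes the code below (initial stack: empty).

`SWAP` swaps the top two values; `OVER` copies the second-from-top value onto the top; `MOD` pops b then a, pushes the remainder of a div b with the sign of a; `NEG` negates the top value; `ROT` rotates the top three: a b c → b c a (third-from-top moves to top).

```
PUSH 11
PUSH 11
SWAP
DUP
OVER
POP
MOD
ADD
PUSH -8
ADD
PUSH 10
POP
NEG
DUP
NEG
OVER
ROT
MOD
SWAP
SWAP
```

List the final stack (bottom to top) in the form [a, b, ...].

PUSH 11 → [11]
PUSH 11 → [11, 11]
SWAP    → [11, 11]
DUP     → [11, 11, 11]
OVER    → [11, 11, 11, 11]
POP     → [11, 11, 11]
MOD     → [11, 0]
ADD     → [11]
PUSH -8 → [11, -8]
ADD     → [3]
PUSH 10 → [3, 10]
POP     → [3]
NEG     → [-3]
DUP     → [-3, -3]
NEG     → [-3, 3]
OVER    → [-3, 3, -3]
ROT     → [3, -3, -3]
MOD     → [3, 0]
SWAP    → [0, 3]
SWAP    → [3, 0]

[3, 0]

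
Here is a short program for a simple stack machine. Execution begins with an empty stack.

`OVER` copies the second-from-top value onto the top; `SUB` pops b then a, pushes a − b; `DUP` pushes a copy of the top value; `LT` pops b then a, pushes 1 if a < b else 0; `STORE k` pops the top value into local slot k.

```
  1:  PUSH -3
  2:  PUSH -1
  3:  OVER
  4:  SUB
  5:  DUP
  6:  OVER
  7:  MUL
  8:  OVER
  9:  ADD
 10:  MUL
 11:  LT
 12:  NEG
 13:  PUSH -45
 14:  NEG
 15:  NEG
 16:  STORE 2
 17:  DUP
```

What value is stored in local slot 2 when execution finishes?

-45

PUSH -3   [-3]
PUSH -1   [-3, -1]
OVER      [-3, -1, -3]
SUB       [-3, 2]
DUP       [-3, 2, 2]
OVER      [-3, 2, 2, 2]
MUL       [-3, 2, 4]
OVER      [-3, 2, 4, 2]
ADD       [-3, 2, 6]
MUL       [-3, 12]
LT        [1]
NEG       [-1]
PUSH -45  [-1, -45]
NEG       [-1, 45]
NEG       [-1, -45]
STORE 2   [-1]
DUP       [-1, -1]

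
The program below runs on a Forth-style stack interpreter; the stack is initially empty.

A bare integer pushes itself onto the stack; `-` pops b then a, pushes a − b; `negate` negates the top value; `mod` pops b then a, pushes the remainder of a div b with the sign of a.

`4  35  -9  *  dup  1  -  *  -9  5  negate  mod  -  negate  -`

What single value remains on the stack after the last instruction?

99548

4      → [4]
35     → [4, 35]
-9     → [4, 35, -9]
*      → [4, -315]
dup    → [4, -315, -315]
1      → [4, -315, -315, 1]
-      → [4, -315, -316]
*      → [4, 99540]
-9     → [4, 99540, -9]
5      → [4, 99540, -9, 5]
negate → [4, 99540, -9, -5]
mod    → [4, 99540, -4]
-      → [4, 99544]
negate → [4, -99544]
-      → [99548]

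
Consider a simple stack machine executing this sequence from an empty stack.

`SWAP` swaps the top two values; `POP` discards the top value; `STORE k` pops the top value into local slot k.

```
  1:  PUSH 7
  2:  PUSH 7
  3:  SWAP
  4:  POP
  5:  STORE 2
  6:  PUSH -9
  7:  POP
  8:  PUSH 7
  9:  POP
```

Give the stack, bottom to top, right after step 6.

[-9]

PUSH 7  -> 7
PUSH 7  -> 7 7
SWAP    -> 7 7
POP     -> 7
STORE 2 -> (empty)
PUSH -9 -> -9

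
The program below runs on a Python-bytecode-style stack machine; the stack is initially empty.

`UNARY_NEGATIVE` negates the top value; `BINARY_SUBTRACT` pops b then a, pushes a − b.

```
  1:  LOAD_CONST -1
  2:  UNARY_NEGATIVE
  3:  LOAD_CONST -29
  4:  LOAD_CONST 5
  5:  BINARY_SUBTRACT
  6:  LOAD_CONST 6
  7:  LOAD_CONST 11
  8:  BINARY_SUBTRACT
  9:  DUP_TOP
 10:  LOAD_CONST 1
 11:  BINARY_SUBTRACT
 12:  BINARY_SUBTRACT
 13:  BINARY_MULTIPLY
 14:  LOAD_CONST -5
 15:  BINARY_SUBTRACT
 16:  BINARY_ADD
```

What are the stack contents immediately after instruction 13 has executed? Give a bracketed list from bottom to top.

[1, -34]

LOAD_CONST -1   → [-1]
UNARY_NEGATIVE  → [1]
LOAD_CONST -29  → [1, -29]
LOAD_CONST 5    → [1, -29, 5]
BINARY_SUBTRACT → [1, -34]
LOAD_CONST 6    → [1, -34, 6]
LOAD_CONST 11   → [1, -34, 6, 11]
BINARY_SUBTRACT → [1, -34, -5]
DUP_TOP         → [1, -34, -5, -5]
LOAD_CONST 1    → [1, -34, -5, -5, 1]
BINARY_SUBTRACT → [1, -34, -5, -6]
BINARY_SUBTRACT → [1, -34, 1]
BINARY_MULTIPLY → [1, -34]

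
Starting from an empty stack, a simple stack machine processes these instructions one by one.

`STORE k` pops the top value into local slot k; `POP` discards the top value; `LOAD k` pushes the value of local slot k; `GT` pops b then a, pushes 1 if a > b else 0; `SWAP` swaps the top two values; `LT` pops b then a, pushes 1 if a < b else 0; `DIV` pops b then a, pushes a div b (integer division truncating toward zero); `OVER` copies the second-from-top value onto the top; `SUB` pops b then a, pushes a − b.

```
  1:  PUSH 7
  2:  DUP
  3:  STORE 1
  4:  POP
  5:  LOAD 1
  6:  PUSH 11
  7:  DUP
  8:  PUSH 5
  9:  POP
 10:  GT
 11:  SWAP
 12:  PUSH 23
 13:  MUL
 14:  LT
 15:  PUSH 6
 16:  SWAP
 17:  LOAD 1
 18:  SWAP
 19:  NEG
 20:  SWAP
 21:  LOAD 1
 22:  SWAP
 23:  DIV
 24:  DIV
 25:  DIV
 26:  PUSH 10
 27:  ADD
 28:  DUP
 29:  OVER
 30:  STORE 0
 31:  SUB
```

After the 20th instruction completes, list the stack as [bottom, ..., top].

PUSH 7  -> [7]
DUP     -> [7, 7]
STORE 1 -> [7]
POP     -> []
LOAD 1  -> [7]
PUSH 11 -> [7, 11]
DUP     -> [7, 11, 11]
PUSH 5  -> [7, 11, 11, 5]
POP     -> [7, 11, 11]
GT      -> [7, 0]
SWAP    -> [0, 7]
PUSH 23 -> [0, 7, 23]
MUL     -> [0, 161]
LT      -> [1]
PUSH 6  -> [1, 6]
SWAP    -> [6, 1]
LOAD 1  -> [6, 1, 7]
SWAP    -> [6, 7, 1]
NEG     -> [6, 7, -1]
SWAP    -> [6, -1, 7]

[6, -1, 7]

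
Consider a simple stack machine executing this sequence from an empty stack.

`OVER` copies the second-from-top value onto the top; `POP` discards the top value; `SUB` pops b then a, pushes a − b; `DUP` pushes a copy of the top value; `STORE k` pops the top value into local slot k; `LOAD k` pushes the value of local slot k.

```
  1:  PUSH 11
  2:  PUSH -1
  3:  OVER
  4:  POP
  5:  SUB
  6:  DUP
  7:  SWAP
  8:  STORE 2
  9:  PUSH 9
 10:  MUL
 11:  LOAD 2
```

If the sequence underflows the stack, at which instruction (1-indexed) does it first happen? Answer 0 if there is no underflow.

PUSH 11 : [11]
PUSH -1 : [11, -1]
OVER    : [11, -1, 11]
POP     : [11, -1]
SUB     : [12]
DUP     : [12, 12]
SWAP    : [12, 12]
STORE 2 : [12]
PUSH 9  : [12, 9]
MUL     : [108]
LOAD 2  : [108, 12]

0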